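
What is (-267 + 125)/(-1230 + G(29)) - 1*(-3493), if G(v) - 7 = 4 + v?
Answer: 2078406/595 ≈ 3493.1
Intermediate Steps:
G(v) = 11 + v (G(v) = 7 + (4 + v) = 11 + v)
(-267 + 125)/(-1230 + G(29)) - 1*(-3493) = (-267 + 125)/(-1230 + (11 + 29)) - 1*(-3493) = -142/(-1230 + 40) + 3493 = -142/(-1190) + 3493 = -142*(-1/1190) + 3493 = 71/595 + 3493 = 2078406/595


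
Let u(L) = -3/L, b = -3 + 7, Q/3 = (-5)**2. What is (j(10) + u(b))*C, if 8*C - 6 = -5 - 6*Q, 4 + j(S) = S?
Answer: -9429/32 ≈ -294.66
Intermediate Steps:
Q = 75 (Q = 3*(-5)**2 = 3*25 = 75)
j(S) = -4 + S
b = 4
C = -449/8 (C = 3/4 + (-5 - 6*75)/8 = 3/4 + (-5 - 450)/8 = 3/4 + (1/8)*(-455) = 3/4 - 455/8 = -449/8 ≈ -56.125)
(j(10) + u(b))*C = ((-4 + 10) - 3/4)*(-449/8) = (6 - 3*1/4)*(-449/8) = (6 - 3/4)*(-449/8) = (21/4)*(-449/8) = -9429/32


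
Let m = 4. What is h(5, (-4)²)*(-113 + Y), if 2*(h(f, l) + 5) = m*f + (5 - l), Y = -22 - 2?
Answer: 137/2 ≈ 68.500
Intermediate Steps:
Y = -24
h(f, l) = -5/2 + 2*f - l/2 (h(f, l) = -5 + (4*f + (5 - l))/2 = -5 + (5 - l + 4*f)/2 = -5 + (5/2 + 2*f - l/2) = -5/2 + 2*f - l/2)
h(5, (-4)²)*(-113 + Y) = (-5/2 + 2*5 - ½*(-4)²)*(-113 - 24) = (-5/2 + 10 - ½*16)*(-137) = (-5/2 + 10 - 8)*(-137) = -½*(-137) = 137/2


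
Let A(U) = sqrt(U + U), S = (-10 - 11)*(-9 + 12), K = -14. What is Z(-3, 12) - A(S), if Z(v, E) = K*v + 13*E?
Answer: 198 - 3*I*sqrt(14) ≈ 198.0 - 11.225*I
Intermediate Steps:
Z(v, E) = -14*v + 13*E
S = -63 (S = -21*3 = -63)
A(U) = sqrt(2)*sqrt(U) (A(U) = sqrt(2*U) = sqrt(2)*sqrt(U))
Z(-3, 12) - A(S) = (-14*(-3) + 13*12) - sqrt(2)*sqrt(-63) = (42 + 156) - sqrt(2)*3*I*sqrt(7) = 198 - 3*I*sqrt(14)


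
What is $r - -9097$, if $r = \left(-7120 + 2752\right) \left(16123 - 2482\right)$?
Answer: $-59574791$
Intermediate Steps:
$r = -59583888$ ($r = \left(-4368\right) 13641 = -59583888$)
$r - -9097 = -59583888 - -9097 = -59583888 + 9097 = -59574791$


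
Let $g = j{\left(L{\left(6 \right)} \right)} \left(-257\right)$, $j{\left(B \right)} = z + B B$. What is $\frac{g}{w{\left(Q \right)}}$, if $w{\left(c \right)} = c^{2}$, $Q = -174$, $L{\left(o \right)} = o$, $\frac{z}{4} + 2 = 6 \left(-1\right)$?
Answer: $- \frac{257}{7569} \approx -0.033954$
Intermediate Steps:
$z = -32$ ($z = -8 + 4 \cdot 6 \left(-1\right) = -8 + 4 \left(-6\right) = -8 - 24 = -32$)
$j{\left(B \right)} = -32 + B^{2}$ ($j{\left(B \right)} = -32 + B B = -32 + B^{2}$)
$g = -1028$ ($g = \left(-32 + 6^{2}\right) \left(-257\right) = \left(-32 + 36\right) \left(-257\right) = 4 \left(-257\right) = -1028$)
$\frac{g}{w{\left(Q \right)}} = - \frac{1028}{\left(-174\right)^{2}} = - \frac{1028}{30276} = \left(-1028\right) \frac{1}{30276} = - \frac{257}{7569}$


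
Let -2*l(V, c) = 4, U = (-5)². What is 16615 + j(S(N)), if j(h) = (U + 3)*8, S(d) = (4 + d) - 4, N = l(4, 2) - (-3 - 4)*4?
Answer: 16839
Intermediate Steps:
U = 25
l(V, c) = -2 (l(V, c) = -½*4 = -2)
N = 26 (N = -2 - (-3 - 4)*4 = -2 - (-7)*4 = -2 - 1*(-28) = -2 + 28 = 26)
S(d) = d
j(h) = 224 (j(h) = (25 + 3)*8 = 28*8 = 224)
16615 + j(S(N)) = 16615 + 224 = 16839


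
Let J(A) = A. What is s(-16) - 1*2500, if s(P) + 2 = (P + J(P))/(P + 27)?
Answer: -27554/11 ≈ -2504.9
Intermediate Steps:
s(P) = -2 + 2*P/(27 + P) (s(P) = -2 + (P + P)/(P + 27) = -2 + (2*P)/(27 + P) = -2 + 2*P/(27 + P))
s(-16) - 1*2500 = -54/(27 - 16) - 1*2500 = -54/11 - 2500 = -27554/11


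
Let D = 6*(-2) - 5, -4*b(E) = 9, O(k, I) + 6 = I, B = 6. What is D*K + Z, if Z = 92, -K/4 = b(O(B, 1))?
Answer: -61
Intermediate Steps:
O(k, I) = -6 + I
b(E) = -9/4 (b(E) = -¼*9 = -9/4)
K = 9 (K = -4*(-9/4) = 9)
D = -17 (D = -12 - 5 = -17)
D*K + Z = -17*9 + 92 = -153 + 92 = -61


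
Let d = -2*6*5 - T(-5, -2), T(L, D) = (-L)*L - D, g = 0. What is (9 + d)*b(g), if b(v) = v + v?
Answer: 0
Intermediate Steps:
T(L, D) = -D - L² (T(L, D) = -L² - D = -D - L²)
b(v) = 2*v
d = -37 (d = -2*6*5 - (-1*(-2) - 1*(-5)²) = -12*5 - (2 - 1*25) = -60 - (2 - 25) = -60 - 1*(-23) = -60 + 23 = -37)
(9 + d)*b(g) = (9 - 37)*(2*0) = -28*0 = 0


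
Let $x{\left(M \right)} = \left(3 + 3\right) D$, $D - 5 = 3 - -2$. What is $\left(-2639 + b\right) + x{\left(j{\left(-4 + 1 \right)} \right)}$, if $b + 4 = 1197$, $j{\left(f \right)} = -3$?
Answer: $-1386$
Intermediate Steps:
$b = 1193$ ($b = -4 + 1197 = 1193$)
$D = 10$ ($D = 5 + \left(3 - -2\right) = 5 + \left(3 + 2\right) = 5 + 5 = 10$)
$x{\left(M \right)} = 60$ ($x{\left(M \right)} = \left(3 + 3\right) 10 = 6 \cdot 10 = 60$)
$\left(-2639 + b\right) + x{\left(j{\left(-4 + 1 \right)} \right)} = \left(-2639 + 1193\right) + 60 = -1446 + 60 = -1386$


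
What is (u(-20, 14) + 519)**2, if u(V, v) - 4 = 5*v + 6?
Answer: 358801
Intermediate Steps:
u(V, v) = 10 + 5*v (u(V, v) = 4 + (5*v + 6) = 4 + (6 + 5*v) = 10 + 5*v)
(u(-20, 14) + 519)**2 = ((10 + 5*14) + 519)**2 = ((10 + 70) + 519)**2 = (80 + 519)**2 = 599**2 = 358801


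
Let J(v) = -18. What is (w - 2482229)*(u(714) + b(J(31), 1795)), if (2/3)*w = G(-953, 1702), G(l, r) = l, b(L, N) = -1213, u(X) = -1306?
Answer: 12512671523/2 ≈ 6.2563e+9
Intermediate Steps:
w = -2859/2 (w = (3/2)*(-953) = -2859/2 ≈ -1429.5)
(w - 2482229)*(u(714) + b(J(31), 1795)) = (-2859/2 - 2482229)*(-1306 - 1213) = -4967317/2*(-2519) = 12512671523/2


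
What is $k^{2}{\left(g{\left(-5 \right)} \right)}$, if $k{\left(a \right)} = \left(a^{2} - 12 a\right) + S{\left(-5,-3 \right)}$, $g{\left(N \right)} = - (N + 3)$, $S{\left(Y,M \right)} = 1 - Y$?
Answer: $196$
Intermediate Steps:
$g{\left(N \right)} = -3 - N$ ($g{\left(N \right)} = - (3 + N) = -3 - N$)
$k{\left(a \right)} = 6 + a^{2} - 12 a$ ($k{\left(a \right)} = \left(a^{2} - 12 a\right) + \left(1 - -5\right) = \left(a^{2} - 12 a\right) + \left(1 + 5\right) = \left(a^{2} - 12 a\right) + 6 = 6 + a^{2} - 12 a$)
$k^{2}{\left(g{\left(-5 \right)} \right)} = \left(6 + \left(-3 - -5\right)^{2} - 12 \left(-3 - -5\right)\right)^{2} = \left(6 + \left(-3 + 5\right)^{2} - 12 \left(-3 + 5\right)\right)^{2} = \left(6 + 2^{2} - 24\right)^{2} = \left(6 + 4 - 24\right)^{2} = \left(-14\right)^{2} = 196$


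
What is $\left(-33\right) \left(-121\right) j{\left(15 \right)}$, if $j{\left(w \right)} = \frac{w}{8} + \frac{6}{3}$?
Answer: $\frac{123783}{8} \approx 15473.0$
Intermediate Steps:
$j{\left(w \right)} = 2 + \frac{w}{8}$ ($j{\left(w \right)} = w \frac{1}{8} + 6 \cdot \frac{1}{3} = \frac{w}{8} + 2 = 2 + \frac{w}{8}$)
$\left(-33\right) \left(-121\right) j{\left(15 \right)} = \left(-33\right) \left(-121\right) \left(2 + \frac{1}{8} \cdot 15\right) = 3993 \left(2 + \frac{15}{8}\right) = 3993 \cdot \frac{31}{8} = \frac{123783}{8}$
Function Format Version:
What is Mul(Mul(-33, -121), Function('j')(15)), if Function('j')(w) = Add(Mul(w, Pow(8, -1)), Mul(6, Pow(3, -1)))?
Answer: Rational(123783, 8) ≈ 15473.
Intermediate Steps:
Function('j')(w) = Add(2, Mul(Rational(1, 8), w)) (Function('j')(w) = Add(Mul(w, Rational(1, 8)), Mul(6, Rational(1, 3))) = Add(Mul(Rational(1, 8), w), 2) = Add(2, Mul(Rational(1, 8), w)))
Mul(Mul(-33, -121), Function('j')(15)) = Mul(Mul(-33, -121), Add(2, Mul(Rational(1, 8), 15))) = Mul(3993, Add(2, Rational(15, 8))) = Mul(3993, Rational(31, 8)) = Rational(123783, 8)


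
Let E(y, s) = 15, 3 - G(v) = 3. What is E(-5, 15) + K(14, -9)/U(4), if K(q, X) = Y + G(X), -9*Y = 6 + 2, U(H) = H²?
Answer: 269/18 ≈ 14.944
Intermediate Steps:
G(v) = 0 (G(v) = 3 - 1*3 = 3 - 3 = 0)
Y = -8/9 (Y = -(6 + 2)/9 = -⅑*8 = -8/9 ≈ -0.88889)
K(q, X) = -8/9 (K(q, X) = -8/9 + 0 = -8/9)
E(-5, 15) + K(14, -9)/U(4) = 15 - 8/(9*(4²)) = 15 - 8/9/16 = 15 - 8/9*1/16 = 15 - 1/18 = 269/18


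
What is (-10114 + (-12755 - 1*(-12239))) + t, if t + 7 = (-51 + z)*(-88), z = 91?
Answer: -14157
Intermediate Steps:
t = -3527 (t = -7 + (-51 + 91)*(-88) = -7 + 40*(-88) = -7 - 3520 = -3527)
(-10114 + (-12755 - 1*(-12239))) + t = (-10114 + (-12755 - 1*(-12239))) - 3527 = (-10114 + (-12755 + 12239)) - 3527 = (-10114 - 516) - 3527 = -10630 - 3527 = -14157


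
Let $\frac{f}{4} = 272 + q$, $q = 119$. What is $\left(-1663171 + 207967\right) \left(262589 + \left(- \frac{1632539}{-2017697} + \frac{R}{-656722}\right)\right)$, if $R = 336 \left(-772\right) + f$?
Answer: $- \frac{2092302838228755388200}{5475479377} \approx -3.8212 \cdot 10^{11}$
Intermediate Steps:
$f = 1564$ ($f = 4 \left(272 + 119\right) = 4 \cdot 391 = 1564$)
$R = -257828$ ($R = 336 \left(-772\right) + 1564 = -259392 + 1564 = -257828$)
$\left(-1663171 + 207967\right) \left(262589 + \left(- \frac{1632539}{-2017697} + \frac{R}{-656722}\right)\right) = \left(-1663171 + 207967\right) \left(262589 - \left(- \frac{1632539}{2017697} - \frac{128914}{328361}\right)\right) = - 1455204 \left(262589 - - \frac{6579929997}{5475479377}\right) = - 1455204 \left(262589 + \left(\frac{1632539}{2017697} + \frac{128914}{328361}\right)\right) = - 1455204 \left(262589 + \frac{6579929997}{5475479377}\right) = \left(-1455204\right) \frac{1437807234057050}{5475479377} = - \frac{2092302838228755388200}{5475479377}$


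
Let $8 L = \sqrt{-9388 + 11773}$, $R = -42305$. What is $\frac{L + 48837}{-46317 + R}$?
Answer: $- \frac{669}{1214} - \frac{3 \sqrt{265}}{708976} \approx -0.55114$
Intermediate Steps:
$L = \frac{3 \sqrt{265}}{8}$ ($L = \frac{\sqrt{-9388 + 11773}}{8} = \frac{\sqrt{2385}}{8} = \frac{3 \sqrt{265}}{8} \approx 6.1046$)
$\frac{L + 48837}{-46317 + R} = \frac{\frac{3 \sqrt{265}}{8} + 48837}{-46317 - 42305} = \frac{48837 + \frac{3 \sqrt{265}}{8}}{-88622} = \left(48837 + \frac{3 \sqrt{265}}{8}\right) \left(- \frac{1}{88622}\right) = - \frac{669}{1214} - \frac{3 \sqrt{265}}{708976}$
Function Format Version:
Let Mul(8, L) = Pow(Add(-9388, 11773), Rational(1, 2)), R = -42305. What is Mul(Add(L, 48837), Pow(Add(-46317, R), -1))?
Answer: Add(Rational(-669, 1214), Mul(Rational(-3, 708976), Pow(265, Rational(1, 2)))) ≈ -0.55114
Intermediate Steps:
L = Mul(Rational(3, 8), Pow(265, Rational(1, 2))) (L = Mul(Rational(1, 8), Pow(Add(-9388, 11773), Rational(1, 2))) = Mul(Rational(1, 8), Pow(2385, Rational(1, 2))) = Mul(Rational(1, 8), Mul(3, Pow(265, Rational(1, 2)))) = Mul(Rational(3, 8), Pow(265, Rational(1, 2))) ≈ 6.1046)
Mul(Add(L, 48837), Pow(Add(-46317, R), -1)) = Mul(Add(Mul(Rational(3, 8), Pow(265, Rational(1, 2))), 48837), Pow(Add(-46317, -42305), -1)) = Mul(Add(48837, Mul(Rational(3, 8), Pow(265, Rational(1, 2)))), Pow(-88622, -1)) = Mul(Add(48837, Mul(Rational(3, 8), Pow(265, Rational(1, 2)))), Rational(-1, 88622)) = Add(Rational(-669, 1214), Mul(Rational(-3, 708976), Pow(265, Rational(1, 2))))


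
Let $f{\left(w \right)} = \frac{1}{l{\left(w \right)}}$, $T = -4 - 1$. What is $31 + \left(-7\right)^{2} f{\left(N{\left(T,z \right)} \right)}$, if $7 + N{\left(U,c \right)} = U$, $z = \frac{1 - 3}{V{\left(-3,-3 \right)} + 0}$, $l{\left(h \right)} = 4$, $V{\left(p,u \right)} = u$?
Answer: $\frac{173}{4} \approx 43.25$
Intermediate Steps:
$z = \frac{2}{3}$ ($z = \frac{1 - 3}{-3 + 0} = - \frac{2}{-3} = \left(-2\right) \left(- \frac{1}{3}\right) = \frac{2}{3} \approx 0.66667$)
$T = -5$
$N{\left(U,c \right)} = -7 + U$
$f{\left(w \right)} = \frac{1}{4}$
$31 + \left(-7\right)^{2} f{\left(N{\left(T,z \right)} \right)} = 31 + \left(-7\right)^{2} \cdot \frac{1}{4} = 31 + 49 \cdot \frac{1}{4} = 31 + \frac{49}{4} = \frac{173}{4}$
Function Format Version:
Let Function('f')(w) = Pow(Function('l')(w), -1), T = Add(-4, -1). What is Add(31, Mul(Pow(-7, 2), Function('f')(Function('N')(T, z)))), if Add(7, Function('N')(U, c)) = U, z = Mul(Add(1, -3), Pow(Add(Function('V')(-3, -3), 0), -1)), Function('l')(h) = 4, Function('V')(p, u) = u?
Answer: Rational(173, 4) ≈ 43.250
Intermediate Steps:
z = Rational(2, 3) (z = Mul(Add(1, -3), Pow(Add(-3, 0), -1)) = Mul(-2, Pow(-3, -1)) = Mul(-2, Rational(-1, 3)) = Rational(2, 3) ≈ 0.66667)
T = -5
Function('N')(U, c) = Add(-7, U)
Function('f')(w) = Rational(1, 4) (Function('f')(w) = Pow(4, -1) = Rational(1, 4))
Add(31, Mul(Pow(-7, 2), Function('f')(Function('N')(T, z)))) = Add(31, Mul(Pow(-7, 2), Rational(1, 4))) = Add(31, Mul(49, Rational(1, 4))) = Add(31, Rational(49, 4)) = Rational(173, 4)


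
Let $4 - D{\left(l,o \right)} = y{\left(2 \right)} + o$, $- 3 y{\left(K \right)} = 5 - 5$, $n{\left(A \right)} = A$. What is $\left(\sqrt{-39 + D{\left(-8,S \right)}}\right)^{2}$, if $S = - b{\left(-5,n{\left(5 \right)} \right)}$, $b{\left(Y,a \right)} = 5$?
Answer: $-30$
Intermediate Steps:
$y{\left(K \right)} = 0$ ($y{\left(K \right)} = - \frac{5 - 5}{3} = \left(- \frac{1}{3}\right) 0 = 0$)
$S = -5$ ($S = \left(-1\right) 5 = -5$)
$D{\left(l,o \right)} = 4 - o$ ($D{\left(l,o \right)} = 4 - \left(0 + o\right) = 4 - o$)
$\left(\sqrt{-39 + D{\left(-8,S \right)}}\right)^{2} = \left(\sqrt{-39 + \left(4 - -5\right)}\right)^{2} = \left(\sqrt{-39 + \left(4 + 5\right)}\right)^{2} = \left(\sqrt{-39 + 9}\right)^{2} = \left(\sqrt{-30}\right)^{2} = \left(i \sqrt{30}\right)^{2} = -30$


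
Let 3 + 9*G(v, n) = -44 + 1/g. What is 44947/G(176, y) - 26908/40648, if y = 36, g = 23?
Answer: -5253044881/609720 ≈ -8615.5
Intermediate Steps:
G(v, n) = -120/23 (G(v, n) = -1/3 + (-44 + 1/23)/9 = -1/3 + (1/9)*(-1011/23) = -1/3 - 337/69 = -120/23)
44947/G(176, y) - 26908/40648 = 44947/(-120/23) - 26908/40648 = 44947*(-23/120) - 26908*1/40648 = -1033781/120 - 6727/10162 = -5253044881/609720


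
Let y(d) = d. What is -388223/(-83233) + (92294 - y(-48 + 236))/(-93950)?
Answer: 14403646076/3909870175 ≈ 3.6839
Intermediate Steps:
-388223/(-83233) + (92294 - y(-48 + 236))/(-93950) = -388223/(-83233) + (92294 - (-48 + 236))/(-93950) = -388223*(-1/83233) + (92294 - 1*188)*(-1/93950) = 388223/83233 + (92294 - 188)*(-1/93950) = 388223/83233 + 92106*(-1/93950) = 388223/83233 - 46053/46975 = 14403646076/3909870175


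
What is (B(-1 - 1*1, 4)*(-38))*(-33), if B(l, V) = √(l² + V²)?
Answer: 2508*√5 ≈ 5608.1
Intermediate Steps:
B(l, V) = √(V² + l²)
(B(-1 - 1*1, 4)*(-38))*(-33) = (√(4² + (-1 - 1*1)²)*(-38))*(-33) = (√(16 + (-1 - 1)²)*(-38))*(-33) = (√(16 + (-2)²)*(-38))*(-33) = (√(16 + 4)*(-38))*(-33) = (√20*(-38))*(-33) = ((2*√5)*(-38))*(-33) = -76*√5*(-33) = 2508*√5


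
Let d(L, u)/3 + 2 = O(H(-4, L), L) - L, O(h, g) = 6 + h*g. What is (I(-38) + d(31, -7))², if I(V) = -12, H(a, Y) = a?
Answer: 216225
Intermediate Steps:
O(h, g) = 6 + g*h
d(L, u) = 12 - 15*L (d(L, u) = -6 + 3*((6 + L*(-4)) - L) = -6 + 3*((6 - 4*L) - L) = -6 + 3*(6 - 5*L) = -6 + (18 - 15*L) = 12 - 15*L)
(I(-38) + d(31, -7))² = (-12 + (12 - 15*31))² = (-12 + (12 - 465))² = (-12 - 453)² = (-465)² = 216225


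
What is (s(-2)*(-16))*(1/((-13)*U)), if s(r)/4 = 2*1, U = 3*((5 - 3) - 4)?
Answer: -64/39 ≈ -1.6410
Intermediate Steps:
U = -6 (U = 3*(2 - 4) = 3*(-2) = -6)
s(r) = 8 (s(r) = 4*(2*1) = 4*2 = 8)
(s(-2)*(-16))*(1/((-13)*U)) = (8*(-16))*(1/(-13*(-6))) = -(-128)*(-1)/(13*6) = -128*1/78 = -64/39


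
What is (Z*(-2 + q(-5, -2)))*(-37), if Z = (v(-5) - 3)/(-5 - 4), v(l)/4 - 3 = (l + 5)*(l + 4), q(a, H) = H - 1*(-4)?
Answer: 0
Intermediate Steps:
q(a, H) = 4 + H (q(a, H) = H + 4 = 4 + H)
v(l) = 12 + 4*(4 + l)*(5 + l) (v(l) = 12 + 4*((l + 5)*(l + 4)) = 12 + 4*((5 + l)*(4 + l)) = 12 + 4*((4 + l)*(5 + l)) = 12 + 4*(4 + l)*(5 + l))
Z = -1 (Z = ((92 + 4*(-5)**2 + 36*(-5)) - 3)/(-5 - 4) = ((92 + 4*25 - 180) - 3)/(-9) = ((92 + 100 - 180) - 3)*(-1/9) = (12 - 3)*(-1/9) = 9*(-1/9) = -1)
(Z*(-2 + q(-5, -2)))*(-37) = -(-2 + (4 - 2))*(-37) = -(-2 + 2)*(-37) = -1*0*(-37) = 0*(-37) = 0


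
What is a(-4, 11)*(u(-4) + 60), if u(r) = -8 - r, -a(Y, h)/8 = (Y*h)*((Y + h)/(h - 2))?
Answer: 137984/9 ≈ 15332.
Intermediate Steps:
a(Y, h) = -8*Y*h*(Y + h)/(-2 + h) (a(Y, h) = -8*Y*h*(Y + h)/(h - 2) = -8*Y*h*(Y + h)/(-2 + h))
a(-4, 11)*(u(-4) + 60) = (-8*(-4)*11*(-4 + 11)/(-2 + 11))*((-8 - 1*(-4)) + 60) = (-8*(-4)*11*7/9)*((-8 + 4) + 60) = (-8*(-4)*11*1/9*7)*(-4 + 60) = (2464/9)*56 = 137984/9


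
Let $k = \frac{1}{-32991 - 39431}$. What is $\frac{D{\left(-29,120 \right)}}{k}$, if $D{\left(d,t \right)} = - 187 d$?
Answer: $-392744506$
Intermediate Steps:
$k = - \frac{1}{72422}$ ($k = \frac{1}{-72422} = - \frac{1}{72422} \approx -1.3808 \cdot 10^{-5}$)
$\frac{D{\left(-29,120 \right)}}{k} = \frac{\left(-187\right) \left(-29\right)}{- \frac{1}{72422}} = 5423 \left(-72422\right) = -392744506$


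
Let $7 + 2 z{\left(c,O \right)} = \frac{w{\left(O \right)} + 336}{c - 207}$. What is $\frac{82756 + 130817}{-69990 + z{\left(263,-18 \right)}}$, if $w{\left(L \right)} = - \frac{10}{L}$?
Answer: $- \frac{215281584}{70550419} \approx -3.0515$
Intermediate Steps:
$z{\left(c,O \right)} = - \frac{7}{2} + \frac{336 - \frac{10}{O}}{2 \left(-207 + c\right)}$ ($z{\left(c,O \right)} = - \frac{7}{2} + \frac{\left(- \frac{10}{O} + 336\right) \frac{1}{c - 207}}{2} = - \frac{7}{2} + \frac{\left(336 - \frac{10}{O}\right) \frac{1}{-207 + c}}{2} = - \frac{7}{2} + \frac{\frac{1}{-207 + c} \left(336 - \frac{10}{O}\right)}{2} = - \frac{7}{2} + \frac{336 - \frac{10}{O}}{2 \left(-207 + c\right)}$)
$\frac{82756 + 130817}{-69990 + z{\left(263,-18 \right)}} = \frac{82756 + 130817}{-69990 + \frac{-10 - - 126 \left(-255 + 263\right)}{2 \left(-18\right) \left(-207 + 263\right)}} = \frac{213573}{-69990 + \frac{1}{2} \left(- \frac{1}{18}\right) \frac{1}{56} \left(-10 - \left(-126\right) 8\right)} = \frac{213573}{-69990 + \frac{1}{2} \left(- \frac{1}{18}\right) \frac{1}{56} \left(-10 + 1008\right)} = \frac{213573}{-69990 + \frac{1}{2} \left(- \frac{1}{18}\right) \frac{1}{56} \cdot 998} = \frac{213573}{-69990 - \frac{499}{1008}} = \frac{213573}{- \frac{70550419}{1008}} = 213573 \left(- \frac{1008}{70550419}\right) = - \frac{215281584}{70550419}$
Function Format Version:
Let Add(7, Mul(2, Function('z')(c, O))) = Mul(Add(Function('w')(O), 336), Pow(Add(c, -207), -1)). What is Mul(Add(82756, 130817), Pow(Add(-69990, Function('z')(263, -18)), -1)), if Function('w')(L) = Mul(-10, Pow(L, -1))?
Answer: Rational(-215281584, 70550419) ≈ -3.0515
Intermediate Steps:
Function('z')(c, O) = Add(Rational(-7, 2), Mul(Rational(1, 2), Pow(Add(-207, c), -1), Add(336, Mul(-10, Pow(O, -1))))) (Function('z')(c, O) = Add(Rational(-7, 2), Mul(Rational(1, 2), Mul(Add(Mul(-10, Pow(O, -1)), 336), Pow(Add(c, -207), -1)))) = Add(Rational(-7, 2), Mul(Rational(1, 2), Mul(Add(336, Mul(-10, Pow(O, -1))), Pow(Add(-207, c), -1)))) = Add(Rational(-7, 2), Mul(Rational(1, 2), Mul(Pow(Add(-207, c), -1), Add(336, Mul(-10, Pow(O, -1)))))) = Add(Rational(-7, 2), Mul(Rational(1, 2), Pow(Add(-207, c), -1), Add(336, Mul(-10, Pow(O, -1))))))
Mul(Add(82756, 130817), Pow(Add(-69990, Function('z')(263, -18)), -1)) = Mul(Add(82756, 130817), Pow(Add(-69990, Mul(Rational(1, 2), Pow(-18, -1), Pow(Add(-207, 263), -1), Add(-10, Mul(-7, -18, Add(-255, 263))))), -1)) = Mul(213573, Pow(Add(-69990, Mul(Rational(1, 2), Rational(-1, 18), Pow(56, -1), Add(-10, Mul(-7, -18, 8)))), -1)) = Mul(213573, Pow(Add(-69990, Mul(Rational(1, 2), Rational(-1, 18), Rational(1, 56), Add(-10, 1008))), -1)) = Mul(213573, Pow(Add(-69990, Mul(Rational(1, 2), Rational(-1, 18), Rational(1, 56), 998)), -1)) = Mul(213573, Pow(Add(-69990, Rational(-499, 1008)), -1)) = Mul(213573, Pow(Rational(-70550419, 1008), -1)) = Mul(213573, Rational(-1008, 70550419)) = Rational(-215281584, 70550419)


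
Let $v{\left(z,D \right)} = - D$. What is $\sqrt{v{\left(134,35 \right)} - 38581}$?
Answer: $2 i \sqrt{9654} \approx 196.51 i$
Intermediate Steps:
$\sqrt{v{\left(134,35 \right)} - 38581} = \sqrt{\left(-1\right) 35 - 38581} = \sqrt{-35 - 38581} = \sqrt{-38616} = 2 i \sqrt{9654}$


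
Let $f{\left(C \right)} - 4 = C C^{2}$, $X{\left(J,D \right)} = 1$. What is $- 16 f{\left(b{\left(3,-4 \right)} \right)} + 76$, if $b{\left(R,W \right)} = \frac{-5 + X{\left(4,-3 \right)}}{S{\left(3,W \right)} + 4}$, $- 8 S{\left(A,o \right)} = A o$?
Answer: $\frac{24164}{1331} \approx 18.155$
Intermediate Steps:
$S{\left(A,o \right)} = - \frac{A o}{8}$
$b{\left(R,W \right)} = - \frac{4}{4 - \frac{3 W}{8}}$ ($b{\left(R,W \right)} = \frac{-5 + 1}{\left(- \frac{1}{8}\right) 3 W + 4} = - \frac{4}{- \frac{3 W}{8} + 4} = - \frac{4}{4 - \frac{3 W}{8}}$)
$f{\left(C \right)} = 4 + C^{3}$ ($f{\left(C \right)} = 4 + C C^{2} = 4 + C^{3}$)
$- 16 f{\left(b{\left(3,-4 \right)} \right)} + 76 = - 16 \left(4 + \left(\frac{32}{-32 + 3 \left(-4\right)}\right)^{3}\right) + 76 = - 16 \left(4 + \left(\frac{32}{-32 - 12}\right)^{3}\right) + 76 = - 16 \left(4 + \left(\frac{32}{-44}\right)^{3}\right) + 76 = - 16 \left(4 + \left(32 \left(- \frac{1}{44}\right)\right)^{3}\right) + 76 = - 16 \left(4 + \left(- \frac{8}{11}\right)^{3}\right) + 76 = - 16 \left(4 - \frac{512}{1331}\right) + 76 = \left(-16\right) \frac{4812}{1331} + 76 = - \frac{76992}{1331} + 76 = \frac{24164}{1331}$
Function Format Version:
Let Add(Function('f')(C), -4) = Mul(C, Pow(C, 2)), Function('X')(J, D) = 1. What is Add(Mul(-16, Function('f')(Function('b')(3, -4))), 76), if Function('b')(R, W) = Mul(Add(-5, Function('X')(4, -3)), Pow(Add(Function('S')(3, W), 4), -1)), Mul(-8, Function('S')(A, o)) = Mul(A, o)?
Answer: Rational(24164, 1331) ≈ 18.155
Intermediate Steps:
Function('S')(A, o) = Mul(Rational(-1, 8), A, o) (Function('S')(A, o) = Mul(Rational(-1, 8), Mul(A, o)) = Mul(Rational(-1, 8), A, o))
Function('b')(R, W) = Mul(-4, Pow(Add(4, Mul(Rational(-3, 8), W)), -1)) (Function('b')(R, W) = Mul(Add(-5, 1), Pow(Add(Mul(Rational(-1, 8), 3, W), 4), -1)) = Mul(-4, Pow(Add(Mul(Rational(-3, 8), W), 4), -1)) = Mul(-4, Pow(Add(4, Mul(Rational(-3, 8), W)), -1)))
Function('f')(C) = Add(4, Pow(C, 3)) (Function('f')(C) = Add(4, Mul(C, Pow(C, 2))) = Add(4, Pow(C, 3)))
Add(Mul(-16, Function('f')(Function('b')(3, -4))), 76) = Add(Mul(-16, Add(4, Pow(Mul(32, Pow(Add(-32, Mul(3, -4)), -1)), 3))), 76) = Add(Mul(-16, Add(4, Pow(Mul(32, Pow(Add(-32, -12), -1)), 3))), 76) = Add(Mul(-16, Add(4, Pow(Mul(32, Pow(-44, -1)), 3))), 76) = Add(Mul(-16, Add(4, Pow(Mul(32, Rational(-1, 44)), 3))), 76) = Add(Mul(-16, Add(4, Pow(Rational(-8, 11), 3))), 76) = Add(Mul(-16, Add(4, Rational(-512, 1331))), 76) = Add(Mul(-16, Rational(4812, 1331)), 76) = Add(Rational(-76992, 1331), 76) = Rational(24164, 1331)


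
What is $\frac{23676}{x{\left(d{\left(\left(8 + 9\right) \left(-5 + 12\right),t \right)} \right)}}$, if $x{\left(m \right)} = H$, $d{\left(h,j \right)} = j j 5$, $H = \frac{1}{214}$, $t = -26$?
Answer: $5066664$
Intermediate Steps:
$H = \frac{1}{214} \approx 0.0046729$
$d{\left(h,j \right)} = 5 j^{2}$ ($d{\left(h,j \right)} = j^{2} \cdot 5 = 5 j^{2}$)
$x{\left(m \right)} = \frac{1}{214}$
$\frac{23676}{x{\left(d{\left(\left(8 + 9\right) \left(-5 + 12\right),t \right)} \right)}} = 23676 \frac{1}{\frac{1}{214}} = 23676 \cdot 214 = 5066664$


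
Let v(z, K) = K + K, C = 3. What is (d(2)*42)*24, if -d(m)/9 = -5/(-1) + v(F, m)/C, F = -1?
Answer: -57456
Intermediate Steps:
v(z, K) = 2*K
d(m) = -45 - 6*m (d(m) = -9*(-5/(-1) + (2*m)/3) = -9*(-5*(-1) + (2*m)*(⅓)) = -9*(5 + 2*m/3) = -45 - 6*m)
(d(2)*42)*24 = ((-45 - 6*2)*42)*24 = ((-45 - 12)*42)*24 = -57*42*24 = -2394*24 = -57456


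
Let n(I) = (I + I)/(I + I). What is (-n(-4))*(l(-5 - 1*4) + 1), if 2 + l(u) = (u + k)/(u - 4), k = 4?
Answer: 8/13 ≈ 0.61539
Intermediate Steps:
n(I) = 1 (n(I) = (2*I)/((2*I)) = (2*I)*(1/(2*I)) = 1)
l(u) = -2 + (4 + u)/(-4 + u) (l(u) = -2 + (u + 4)/(u - 4) = -2 + (4 + u)/(-4 + u))
(-n(-4))*(l(-5 - 1*4) + 1) = (-1*1)*((12 - (-5 - 1*4))/(-4 + (-5 - 1*4)) + 1) = -((12 - (-5 - 4))/(-4 + (-5 - 4)) + 1) = -((12 - 1*(-9))/(-4 - 9) + 1) = -((12 + 9)/(-13) + 1) = -(-1/13*21 + 1) = -(-21/13 + 1) = -1*(-8/13) = 8/13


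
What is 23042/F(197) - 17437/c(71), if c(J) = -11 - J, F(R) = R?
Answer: 5324533/16154 ≈ 329.61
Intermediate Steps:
23042/F(197) - 17437/c(71) = 23042/197 - 17437/(-11 - 1*71) = 23042*(1/197) - 17437/(-11 - 71) = 23042/197 - 17437/(-82) = 23042/197 - 17437*(-1/82) = 23042/197 + 17437/82 = 5324533/16154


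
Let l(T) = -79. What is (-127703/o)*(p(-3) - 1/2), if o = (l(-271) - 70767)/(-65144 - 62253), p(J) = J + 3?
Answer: 16268979091/141692 ≈ 1.1482e+5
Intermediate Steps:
p(J) = 3 + J
o = 70846/127397 (o = (-79 - 70767)/(-65144 - 62253) = -70846/(-127397) = -70846*(-1/127397) = 70846/127397 ≈ 0.55610)
(-127703/o)*(p(-3) - 1/2) = (-127703/70846/127397)*((3 - 3) - 1/2) = (-127703*127397/70846)*(0 + (1/2)*(-1)) = -16268979091*(0 - 1/2)/70846 = -16268979091/70846*(-1/2) = 16268979091/141692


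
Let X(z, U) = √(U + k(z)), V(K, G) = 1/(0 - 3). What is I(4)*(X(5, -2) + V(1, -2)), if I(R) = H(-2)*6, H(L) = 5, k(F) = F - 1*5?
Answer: -10 + 30*I*√2 ≈ -10.0 + 42.426*I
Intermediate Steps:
k(F) = -5 + F (k(F) = F - 5 = -5 + F)
V(K, G) = -⅓ (V(K, G) = 1/(-3) = -⅓)
X(z, U) = √(-5 + U + z) (X(z, U) = √(U + (-5 + z)) = √(-5 + U + z))
I(R) = 30 (I(R) = 5*6 = 30)
I(4)*(X(5, -2) + V(1, -2)) = 30*(√(-5 - 2 + 5) - ⅓) = 30*(√(-2) - ⅓) = 30*(I*√2 - ⅓) = 30*(-⅓ + I*√2) = -10 + 30*I*√2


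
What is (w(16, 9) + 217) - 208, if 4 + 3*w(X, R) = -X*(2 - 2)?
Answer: 23/3 ≈ 7.6667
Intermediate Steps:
w(X, R) = -4/3 (w(X, R) = -4/3 + (-X*(2 - 2))/3 = -4/3 + (-X*0)/3 = -4/3 + (-1*0)/3 = -4/3 + (1/3)*0 = -4/3 + 0 = -4/3)
(w(16, 9) + 217) - 208 = (-4/3 + 217) - 208 = 647/3 - 208 = 23/3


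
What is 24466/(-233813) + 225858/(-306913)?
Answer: -60317470012/71760249269 ≈ -0.84054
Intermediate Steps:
24466/(-233813) + 225858/(-306913) = 24466*(-1/233813) + 225858*(-1/306913) = -24466/233813 - 225858/306913 = -60317470012/71760249269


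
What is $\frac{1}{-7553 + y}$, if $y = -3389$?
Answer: $- \frac{1}{10942} \approx -9.1391 \cdot 10^{-5}$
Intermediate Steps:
$\frac{1}{-7553 + y} = \frac{1}{-7553 - 3389} = \frac{1}{-10942} = - \frac{1}{10942}$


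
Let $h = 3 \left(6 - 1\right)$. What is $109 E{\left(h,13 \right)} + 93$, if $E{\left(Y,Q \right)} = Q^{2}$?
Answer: $18514$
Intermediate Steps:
$h = 15$ ($h = 3 \cdot 5 = 15$)
$109 E{\left(h,13 \right)} + 93 = 109 \cdot 13^{2} + 93 = 109 \cdot 169 + 93 = 18421 + 93 = 18514$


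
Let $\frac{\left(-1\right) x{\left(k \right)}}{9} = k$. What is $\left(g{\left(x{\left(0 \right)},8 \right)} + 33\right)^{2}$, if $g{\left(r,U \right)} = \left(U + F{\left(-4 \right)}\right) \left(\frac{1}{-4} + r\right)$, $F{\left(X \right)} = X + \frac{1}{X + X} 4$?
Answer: $\frac{66049}{64} \approx 1032.0$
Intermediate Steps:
$F{\left(X \right)} = X + \frac{2}{X}$ ($F{\left(X \right)} = X + \frac{1}{2 X} 4 = X + \frac{2}{X}$)
$x{\left(k \right)} = - 9 k$
$g{\left(r,U \right)} = \left(- \frac{9}{2} + U\right) \left(- \frac{1}{4} + r\right)$ ($g{\left(r,U \right)} = \left(U - \left(4 - \frac{2}{-4}\right)\right) \left(\frac{1}{-4} + r\right) = \left(U + \left(-4 + 2 \left(- \frac{1}{4}\right)\right)\right) \left(- \frac{1}{4} + r\right) = \left(U - \frac{9}{2}\right) \left(- \frac{1}{4} + r\right) = \left(- \frac{9}{2} + U\right) \left(- \frac{1}{4} + r\right)$)
$\left(g{\left(x{\left(0 \right)},8 \right)} + 33\right)^{2} = \left(\left(\frac{9}{8} - \frac{9 \left(\left(-9\right) 0\right)}{2} - 2 + 8 \left(\left(-9\right) 0\right)\right) + 33\right)^{2} = \left(\left(\frac{9}{8} - 0 - 2 + 8 \cdot 0\right) + 33\right)^{2} = \left(\left(\frac{9}{8} + 0 - 2 + 0\right) + 33\right)^{2} = \left(- \frac{7}{8} + 33\right)^{2} = \left(\frac{257}{8}\right)^{2} = \frac{66049}{64}$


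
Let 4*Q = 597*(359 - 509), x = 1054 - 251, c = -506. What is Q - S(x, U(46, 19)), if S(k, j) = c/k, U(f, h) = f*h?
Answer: -3268483/146 ≈ -22387.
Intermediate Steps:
x = 803
S(k, j) = -506/k
Q = -44775/2 (Q = (597*(359 - 509))/4 = (597*(-150))/4 = (¼)*(-89550) = -44775/2 ≈ -22388.)
Q - S(x, U(46, 19)) = -44775/2 - (-506)/803 = -44775/2 - 1*(-46/73) = -44775/2 + 46/73 = -3268483/146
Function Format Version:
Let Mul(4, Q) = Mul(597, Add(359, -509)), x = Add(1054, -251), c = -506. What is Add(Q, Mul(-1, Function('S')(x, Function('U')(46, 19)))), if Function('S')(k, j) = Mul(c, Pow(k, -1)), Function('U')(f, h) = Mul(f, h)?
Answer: Rational(-3268483, 146) ≈ -22387.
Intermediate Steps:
x = 803
Function('S')(k, j) = Mul(-506, Pow(k, -1))
Q = Rational(-44775, 2) (Q = Mul(Rational(1, 4), Mul(597, Add(359, -509))) = Mul(Rational(1, 4), Mul(597, -150)) = Mul(Rational(1, 4), -89550) = Rational(-44775, 2) ≈ -22388.)
Add(Q, Mul(-1, Function('S')(x, Function('U')(46, 19)))) = Add(Rational(-44775, 2), Mul(-1, Mul(-506, Pow(803, -1)))) = Add(Rational(-44775, 2), Mul(-1, Mul(-506, Rational(1, 803)))) = Add(Rational(-44775, 2), Mul(-1, Rational(-46, 73))) = Add(Rational(-44775, 2), Rational(46, 73)) = Rational(-3268483, 146)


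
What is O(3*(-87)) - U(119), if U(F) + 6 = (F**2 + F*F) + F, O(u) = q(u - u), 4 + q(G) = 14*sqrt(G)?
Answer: -28439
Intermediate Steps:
q(G) = -4 + 14*sqrt(G)
O(u) = -4 (O(u) = -4 + 14*sqrt(u - u) = -4 + 14*sqrt(0) = -4 + 14*0 = -4 + 0 = -4)
U(F) = -6 + F + 2*F**2 (U(F) = -6 + ((F**2 + F*F) + F) = -6 + ((F**2 + F**2) + F) = -6 + (2*F**2 + F) = -6 + (F + 2*F**2) = -6 + F + 2*F**2)
O(3*(-87)) - U(119) = -4 - (-6 + 119 + 2*119**2) = -4 - (-6 + 119 + 2*14161) = -4 - (-6 + 119 + 28322) = -4 - 1*28435 = -4 - 28435 = -28439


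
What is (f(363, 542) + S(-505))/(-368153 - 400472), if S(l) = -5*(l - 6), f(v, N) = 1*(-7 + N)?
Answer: -618/153725 ≈ -0.0040202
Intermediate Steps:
f(v, N) = -7 + N
S(l) = 30 - 5*l (S(l) = -5*(-6 + l) = 30 - 5*l)
(f(363, 542) + S(-505))/(-368153 - 400472) = ((-7 + 542) + (30 - 5*(-505)))/(-368153 - 400472) = (535 + (30 + 2525))/(-768625) = (535 + 2555)*(-1/768625) = 3090*(-1/768625) = -618/153725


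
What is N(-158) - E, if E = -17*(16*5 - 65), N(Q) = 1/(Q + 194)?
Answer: 9181/36 ≈ 255.03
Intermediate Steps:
N(Q) = 1/(194 + Q)
E = -255 (E = -17*(80 - 65) = -17*15 = -255)
N(-158) - E = 1/(194 - 158) - 1*(-255) = 1/36 + 255 = 9181/36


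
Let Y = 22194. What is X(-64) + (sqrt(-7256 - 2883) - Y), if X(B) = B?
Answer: -22258 + I*sqrt(10139) ≈ -22258.0 + 100.69*I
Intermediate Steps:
X(-64) + (sqrt(-7256 - 2883) - Y) = -64 + (sqrt(-7256 - 2883) - 1*22194) = -64 + (sqrt(-10139) - 22194) = -64 + (I*sqrt(10139) - 22194) = -64 + (-22194 + I*sqrt(10139)) = -22258 + I*sqrt(10139)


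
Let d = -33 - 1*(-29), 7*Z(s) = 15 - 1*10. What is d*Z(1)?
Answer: -20/7 ≈ -2.8571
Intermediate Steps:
Z(s) = 5/7 (Z(s) = (15 - 1*10)/7 = (15 - 10)/7 = (1/7)*5 = 5/7)
d = -4 (d = -33 + 29 = -4)
d*Z(1) = -4*5/7 = -20/7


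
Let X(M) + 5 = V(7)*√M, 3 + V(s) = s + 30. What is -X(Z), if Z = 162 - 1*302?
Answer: 5 - 68*I*√35 ≈ 5.0 - 402.29*I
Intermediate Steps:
V(s) = 27 + s (V(s) = -3 + (s + 30) = -3 + (30 + s) = 27 + s)
Z = -140 (Z = 162 - 302 = -140)
X(M) = -5 + 34*√M (X(M) = -5 + (27 + 7)*√M = -5 + 34*√M)
-X(Z) = -(-5 + 34*√(-140)) = -(-5 + 34*(2*I*√35)) = -(-5 + 68*I*√35) = 5 - 68*I*√35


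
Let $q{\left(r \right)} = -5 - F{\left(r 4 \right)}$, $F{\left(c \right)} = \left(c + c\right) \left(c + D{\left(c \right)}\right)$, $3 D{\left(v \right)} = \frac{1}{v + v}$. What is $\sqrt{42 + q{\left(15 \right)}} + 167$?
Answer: $167 + \frac{i \sqrt{64470}}{3} \approx 167.0 + 84.636 i$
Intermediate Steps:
$D{\left(v \right)} = \frac{1}{6 v}$ ($D{\left(v \right)} = \frac{1}{3 \left(v + v\right)} = \frac{1}{3 \cdot 2 v} = \frac{\frac{1}{2} \frac{1}{v}}{3} = \frac{1}{6 v}$)
$F{\left(c \right)} = 2 c \left(c + \frac{1}{6 c}\right)$ ($F{\left(c \right)} = \left(c + c\right) \left(c + \frac{1}{6 c}\right) = 2 c \left(c + \frac{1}{6 c}\right)$)
$q{\left(r \right)} = - \frac{16}{3} - 32 r^{2}$ ($q{\left(r \right)} = -5 - \left(\frac{1}{3} + 2 \left(r 4\right)^{2}\right) = -5 - \left(\frac{1}{3} + 2 \left(4 r\right)^{2}\right) = -5 - \left(\frac{1}{3} + 2 \cdot 16 r^{2}\right) = -5 - \left(\frac{1}{3} + 32 r^{2}\right) = - \frac{16}{3} - 32 r^{2}$)
$\sqrt{42 + q{\left(15 \right)}} + 167 = \sqrt{42 - \left(\frac{16}{3} + 32 \cdot 15^{2}\right)} + 167 = \sqrt{42 - \frac{21616}{3}} + 167 = \sqrt{- \frac{21490}{3}} + 167 = \frac{i \sqrt{64470}}{3} + 167 = 167 + \frac{i \sqrt{64470}}{3}$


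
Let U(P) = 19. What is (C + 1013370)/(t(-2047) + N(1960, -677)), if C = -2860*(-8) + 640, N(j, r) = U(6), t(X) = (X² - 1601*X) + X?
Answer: 57605/414746 ≈ 0.13889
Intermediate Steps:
t(X) = X² - 1600*X
N(j, r) = 19
C = 23520 (C = -572*(-40) + 640 = 22880 + 640 = 23520)
(C + 1013370)/(t(-2047) + N(1960, -677)) = (23520 + 1013370)/(-2047*(-1600 - 2047) + 19) = 1036890/(-2047*(-3647) + 19) = 1036890/(7465409 + 19) = 1036890/7465428 = 1036890*(1/7465428) = 57605/414746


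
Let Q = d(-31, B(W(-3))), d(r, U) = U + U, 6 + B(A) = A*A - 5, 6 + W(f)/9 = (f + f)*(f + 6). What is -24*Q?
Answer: -2238960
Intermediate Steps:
W(f) = -54 + 18*f*(6 + f) (W(f) = -54 + 9*((f + f)*(f + 6)) = -54 + 9*((2*f)*(6 + f)) = -54 + 9*(2*f*(6 + f)) = -54 + 18*f*(6 + f))
B(A) = -11 + A² (B(A) = -6 + (A*A - 5) = -6 + (A² - 5) = -6 + (-5 + A²) = -11 + A²)
d(r, U) = 2*U
Q = 93290 (Q = 2*(-11 + (-54 + 18*(-3)² + 108*(-3))²) = 2*(-11 + (-54 + 18*9 - 324)²) = 2*(-11 + (-54 + 162 - 324)²) = 2*(-11 + (-216)²) = 2*(-11 + 46656) = 2*46645 = 93290)
-24*Q = -24*93290 = -2238960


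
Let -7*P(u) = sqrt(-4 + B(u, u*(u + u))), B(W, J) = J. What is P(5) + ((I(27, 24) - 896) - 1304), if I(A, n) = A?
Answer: -2173 - sqrt(46)/7 ≈ -2174.0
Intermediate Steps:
P(u) = -sqrt(-4 + 2*u**2)/7 (P(u) = -sqrt(-4 + u*(u + u))/7 = -sqrt(-4 + u*(2*u))/7 = -sqrt(-4 + 2*u**2)/7)
P(5) + ((I(27, 24) - 896) - 1304) = -sqrt(-4 + 2*5**2)/7 + ((27 - 896) - 1304) = -sqrt(-4 + 2*25)/7 + (-869 - 1304) = -sqrt(-4 + 50)/7 - 2173 = -sqrt(46)/7 - 2173 = -2173 - sqrt(46)/7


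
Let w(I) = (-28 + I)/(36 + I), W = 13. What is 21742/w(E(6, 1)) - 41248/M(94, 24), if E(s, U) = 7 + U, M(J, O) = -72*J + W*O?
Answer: -192977954/4035 ≈ -47826.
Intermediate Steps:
M(J, O) = -72*J + 13*O
w(I) = (-28 + I)/(36 + I)
21742/w(E(6, 1)) - 41248/M(94, 24) = 21742/(((-28 + (7 + 1))/(36 + (7 + 1)))) - 41248/(-72*94 + 13*24) = 21742/(((-28 + 8)/(36 + 8))) - 41248/(-6768 + 312) = 21742/((-20/44)) - 41248/(-6456) = 21742/(((1/44)*(-20))) - 41248*(-1/6456) = 21742/(-5/11) + 5156/807 = 21742*(-11/5) + 5156/807 = -239162/5 + 5156/807 = -192977954/4035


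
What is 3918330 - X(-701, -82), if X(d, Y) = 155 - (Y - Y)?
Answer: 3918175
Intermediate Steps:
X(d, Y) = 155 (X(d, Y) = 155 - 1*0 = 155 + 0 = 155)
3918330 - X(-701, -82) = 3918330 - 1*155 = 3918330 - 155 = 3918175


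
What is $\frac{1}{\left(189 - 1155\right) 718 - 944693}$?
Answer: $- \frac{1}{1638281} \approx -6.104 \cdot 10^{-7}$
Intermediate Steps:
$\frac{1}{\left(189 - 1155\right) 718 - 944693} = \frac{1}{\left(-966\right) 718 - 944693} = \frac{1}{-693588 - 944693} = \frac{1}{-1638281} = - \frac{1}{1638281}$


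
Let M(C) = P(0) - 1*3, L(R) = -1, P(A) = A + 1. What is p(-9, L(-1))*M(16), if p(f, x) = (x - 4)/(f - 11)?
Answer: -1/2 ≈ -0.50000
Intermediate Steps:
P(A) = 1 + A
M(C) = -2 (M(C) = (1 + 0) - 1*3 = 1 - 3 = -2)
p(f, x) = (-4 + x)/(-11 + f)
p(-9, L(-1))*M(16) = ((-4 - 1)/(-11 - 9))*(-2) = (-5/(-20))*(-2) = -1/20*(-5)*(-2) = (1/4)*(-2) = -1/2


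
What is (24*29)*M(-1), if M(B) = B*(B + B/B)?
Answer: 0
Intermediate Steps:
M(B) = B*(1 + B) (M(B) = B*(B + 1) = B*(1 + B))
(24*29)*M(-1) = (24*29)*(-(1 - 1)) = 696*(-1*0) = 696*0 = 0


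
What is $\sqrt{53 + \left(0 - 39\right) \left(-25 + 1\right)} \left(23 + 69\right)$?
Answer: $92 \sqrt{989} \approx 2893.3$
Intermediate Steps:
$\sqrt{53 + \left(0 - 39\right) \left(-25 + 1\right)} \left(23 + 69\right) = \sqrt{53 - -936} \cdot 92 = \sqrt{53 + 936} \cdot 92 = \sqrt{989} \cdot 92 = 92 \sqrt{989}$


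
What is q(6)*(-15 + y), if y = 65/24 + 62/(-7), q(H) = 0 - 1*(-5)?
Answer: -17765/168 ≈ -105.74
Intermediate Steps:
q(H) = 5 (q(H) = 0 + 5 = 5)
y = -1033/168 (y = 65*(1/24) + 62*(-⅐) = 65/24 - 62/7 = -1033/168 ≈ -6.1488)
q(6)*(-15 + y) = 5*(-15 - 1033/168) = 5*(-3553/168) = -17765/168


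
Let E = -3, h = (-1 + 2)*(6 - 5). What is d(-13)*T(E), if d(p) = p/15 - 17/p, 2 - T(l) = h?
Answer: 86/195 ≈ 0.44103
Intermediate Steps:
h = 1 (h = 1*1 = 1)
T(l) = 1 (T(l) = 2 - 1*1 = 2 - 1 = 1)
d(p) = -17/p + p/15 (d(p) = p*(1/15) - 17/p = p/15 - 17/p = -17/p + p/15)
d(-13)*T(E) = (-17/(-13) + (1/15)*(-13))*1 = (-17*(-1/13) - 13/15)*1 = (17/13 - 13/15)*1 = (86/195)*1 = 86/195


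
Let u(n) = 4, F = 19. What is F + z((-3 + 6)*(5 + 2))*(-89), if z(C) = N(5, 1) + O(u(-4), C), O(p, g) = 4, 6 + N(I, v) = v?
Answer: 108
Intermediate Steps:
N(I, v) = -6 + v
z(C) = -1 (z(C) = (-6 + 1) + 4 = -5 + 4 = -1)
F + z((-3 + 6)*(5 + 2))*(-89) = 19 - 1*(-89) = 19 + 89 = 108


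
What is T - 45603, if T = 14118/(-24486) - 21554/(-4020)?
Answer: -374033493023/8202810 ≈ -45598.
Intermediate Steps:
T = 39251407/8202810 (T = 14118*(-1/24486) - 21554*(-1/4020) = -2353/4081 + 10777/2010 = 39251407/8202810 ≈ 4.7851)
T - 45603 = 39251407/8202810 - 45603 = -374033493023/8202810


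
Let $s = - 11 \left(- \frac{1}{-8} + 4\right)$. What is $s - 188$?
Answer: $- \frac{1867}{8} \approx -233.38$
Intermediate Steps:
$s = - \frac{363}{8}$ ($s = - 11 \left(\left(-1\right) \left(- \frac{1}{8}\right) + 4\right) = - 11 \left(\frac{1}{8} + 4\right) = \left(-11\right) \frac{33}{8} = - \frac{363}{8} \approx -45.375$)
$s - 188 = - \frac{363}{8} - 188 = - \frac{1867}{8}$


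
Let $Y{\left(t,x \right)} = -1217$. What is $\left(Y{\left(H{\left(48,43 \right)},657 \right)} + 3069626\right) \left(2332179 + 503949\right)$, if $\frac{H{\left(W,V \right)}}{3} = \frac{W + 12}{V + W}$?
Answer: $8702400680352$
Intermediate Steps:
$H{\left(W,V \right)} = \frac{3 \left(12 + W\right)}{V + W}$ ($H{\left(W,V \right)} = 3 \frac{W + 12}{V + W} = 3 \frac{12 + W}{V + W} = \frac{3 \left(12 + W\right)}{V + W}$)
$\left(Y{\left(H{\left(48,43 \right)},657 \right)} + 3069626\right) \left(2332179 + 503949\right) = \left(-1217 + 3069626\right) \left(2332179 + 503949\right) = 3068409 \cdot 2836128 = 8702400680352$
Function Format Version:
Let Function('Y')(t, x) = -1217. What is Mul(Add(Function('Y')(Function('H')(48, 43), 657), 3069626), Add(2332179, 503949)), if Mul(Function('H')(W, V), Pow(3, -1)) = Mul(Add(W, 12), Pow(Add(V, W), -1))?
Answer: 8702400680352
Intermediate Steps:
Function('H')(W, V) = Mul(3, Pow(Add(V, W), -1), Add(12, W)) (Function('H')(W, V) = Mul(3, Mul(Add(W, 12), Pow(Add(V, W), -1))) = Mul(3, Mul(Add(12, W), Pow(Add(V, W), -1))) = Mul(3, Mul(Pow(Add(V, W), -1), Add(12, W))) = Mul(3, Pow(Add(V, W), -1), Add(12, W)))
Mul(Add(Function('Y')(Function('H')(48, 43), 657), 3069626), Add(2332179, 503949)) = Mul(Add(-1217, 3069626), Add(2332179, 503949)) = Mul(3068409, 2836128) = 8702400680352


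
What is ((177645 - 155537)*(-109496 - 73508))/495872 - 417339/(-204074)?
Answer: -1984246015585/243256208 ≈ -8157.0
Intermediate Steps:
((177645 - 155537)*(-109496 - 73508))/495872 - 417339/(-204074) = (22108*(-183004))*(1/495872) - 417339*(-1/204074) = -4045852432*1/495872 + 32103/15698 = -252865777/30992 + 32103/15698 = -1984246015585/243256208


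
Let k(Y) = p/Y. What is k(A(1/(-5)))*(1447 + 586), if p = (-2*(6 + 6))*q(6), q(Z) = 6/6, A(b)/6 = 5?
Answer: -8132/5 ≈ -1626.4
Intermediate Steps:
A(b) = 30 (A(b) = 6*5 = 30)
q(Z) = 1 (q(Z) = 6*(⅙) = 1)
p = -24 (p = -2*(6 + 6)*1 = -2*12*1 = -24*1 = -24)
k(Y) = -24/Y
k(A(1/(-5)))*(1447 + 586) = (-24/30)*(1447 + 586) = -24*1/30*2033 = -⅘*2033 = -8132/5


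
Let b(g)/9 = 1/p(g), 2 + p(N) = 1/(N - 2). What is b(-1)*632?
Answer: -17064/7 ≈ -2437.7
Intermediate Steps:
p(N) = -2 + 1/(-2 + N) (p(N) = -2 + 1/(N - 2) = -2 + 1/(-2 + N))
b(g) = 9*(-2 + g)/(5 - 2*g) (b(g) = 9/(((5 - 2*g)/(-2 + g))) = 9*((-2 + g)/(5 - 2*g)) = 9*(-2 + g)/(5 - 2*g))
b(-1)*632 = (9*(2 - 1*(-1))/(-5 + 2*(-1)))*632 = (9*(2 + 1)/(-5 - 2))*632 = (9*3/(-7))*632 = (9*(-⅐)*3)*632 = -27/7*632 = -17064/7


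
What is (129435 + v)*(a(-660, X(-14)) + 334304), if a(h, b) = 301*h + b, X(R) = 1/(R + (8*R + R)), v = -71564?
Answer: 1098979491489/140 ≈ 7.8499e+9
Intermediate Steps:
X(R) = 1/(10*R) (X(R) = 1/(R + 9*R) = 1/(10*R))
a(h, b) = b + 301*h
(129435 + v)*(a(-660, X(-14)) + 334304) = (129435 - 71564)*(((1/10)/(-14) + 301*(-660)) + 334304) = 57871*(((1/10)*(-1/14) - 198660) + 334304) = 57871*((-1/140 - 198660) + 334304) = 57871*(-27812401/140 + 334304) = 57871*(18990159/140) = 1098979491489/140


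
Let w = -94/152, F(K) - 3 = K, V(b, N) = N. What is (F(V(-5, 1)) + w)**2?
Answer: 66049/5776 ≈ 11.435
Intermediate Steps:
F(K) = 3 + K
w = -47/76 (w = -94*1/152 = -47/76 ≈ -0.61842)
(F(V(-5, 1)) + w)**2 = ((3 + 1) - 47/76)**2 = (4 - 47/76)**2 = (257/76)**2 = 66049/5776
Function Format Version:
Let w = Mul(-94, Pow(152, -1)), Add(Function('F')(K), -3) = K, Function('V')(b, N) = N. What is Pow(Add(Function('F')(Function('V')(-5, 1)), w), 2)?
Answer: Rational(66049, 5776) ≈ 11.435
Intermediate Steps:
Function('F')(K) = Add(3, K)
w = Rational(-47, 76) (w = Mul(-94, Rational(1, 152)) = Rational(-47, 76) ≈ -0.61842)
Pow(Add(Function('F')(Function('V')(-5, 1)), w), 2) = Pow(Add(Add(3, 1), Rational(-47, 76)), 2) = Pow(Add(4, Rational(-47, 76)), 2) = Pow(Rational(257, 76), 2) = Rational(66049, 5776)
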